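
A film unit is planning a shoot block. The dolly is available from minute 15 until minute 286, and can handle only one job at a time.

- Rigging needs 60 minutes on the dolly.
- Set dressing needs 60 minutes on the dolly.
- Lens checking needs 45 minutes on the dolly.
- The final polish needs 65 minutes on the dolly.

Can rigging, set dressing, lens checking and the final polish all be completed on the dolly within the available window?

The dolly window is 286 − 15 = 271 minutes.
Running back to back, the jobs need 60 + 60 + 45 + 65 = 230 minutes on the dolly.
Since 230 ≤ 271, they fit within the window.

Yes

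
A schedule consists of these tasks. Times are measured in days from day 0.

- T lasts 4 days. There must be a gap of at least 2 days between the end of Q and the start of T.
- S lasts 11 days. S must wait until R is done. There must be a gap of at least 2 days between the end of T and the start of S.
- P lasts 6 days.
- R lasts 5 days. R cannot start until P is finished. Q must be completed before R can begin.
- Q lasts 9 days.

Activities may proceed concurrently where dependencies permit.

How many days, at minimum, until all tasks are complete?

28

Q has no prerequisites, so it starts at day 0 and finishes at day 9.
T cannot begin until Q (finishes day 9, plus 2-day gap → day 11). It runs from day 11 to 11 + 4 = day 15.
P can start immediately at day 0; it finishes at day 6.
R has to wait for P (finishes day 6); Q (finishes day 9). The latest of these is day 9, so R runs day 9 to 9 + 5 = day 14.
S cannot start until R (finishes day 14); T (finishes day 15, plus 2-day gap → day 17). The controlling bound is day 17, so S finishes at 17 + 11 = day 28.
All tasks are finished once the last one completes. Finish times: P at 6, Q at 9, R at 14, S at 28, T at 15. The latest is day 28.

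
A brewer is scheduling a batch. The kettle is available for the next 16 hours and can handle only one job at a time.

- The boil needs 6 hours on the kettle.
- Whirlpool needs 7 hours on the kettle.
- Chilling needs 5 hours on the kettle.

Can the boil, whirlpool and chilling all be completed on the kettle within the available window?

Running back to back, the jobs need 6 + 7 + 5 = 18 hours on the kettle.
Since 18 > 16, they cannot all fit.

No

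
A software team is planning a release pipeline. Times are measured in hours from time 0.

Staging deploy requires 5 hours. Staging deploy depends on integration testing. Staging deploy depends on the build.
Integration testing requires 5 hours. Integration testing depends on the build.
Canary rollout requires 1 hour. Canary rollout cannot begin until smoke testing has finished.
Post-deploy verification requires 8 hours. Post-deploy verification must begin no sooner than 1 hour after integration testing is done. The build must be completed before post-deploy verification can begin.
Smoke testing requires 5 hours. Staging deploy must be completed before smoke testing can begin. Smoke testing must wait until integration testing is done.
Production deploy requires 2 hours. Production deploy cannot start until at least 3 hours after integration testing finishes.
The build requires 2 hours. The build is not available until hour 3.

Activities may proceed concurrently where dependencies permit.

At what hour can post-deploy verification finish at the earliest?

19

After its own release at hour 3, the build can start at hour 3 and finishes at hour 5.
Integration testing waits on the build (finishes hour 5), so it starts at hour 5 and finishes at 5 + 5 = hour 10.
Post-deploy verification has to wait for integration testing (finishes hour 10, plus 1-hour gap → hour 11); the build (finishes hour 5). The latest of these is hour 11, so post-deploy verification runs hour 11 to 11 + 8 = hour 19.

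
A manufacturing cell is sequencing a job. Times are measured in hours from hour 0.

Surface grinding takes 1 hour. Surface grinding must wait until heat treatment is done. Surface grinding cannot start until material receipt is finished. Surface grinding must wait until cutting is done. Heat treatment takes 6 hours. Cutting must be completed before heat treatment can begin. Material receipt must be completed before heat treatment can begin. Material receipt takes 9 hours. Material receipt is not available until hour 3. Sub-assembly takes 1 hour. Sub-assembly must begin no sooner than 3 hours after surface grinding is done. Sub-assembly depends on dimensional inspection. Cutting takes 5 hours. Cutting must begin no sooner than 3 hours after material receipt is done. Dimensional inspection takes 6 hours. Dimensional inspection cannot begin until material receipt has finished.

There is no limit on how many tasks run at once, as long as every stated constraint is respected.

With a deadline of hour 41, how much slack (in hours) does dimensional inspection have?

22

Material receipt waits on its own release at hour 3, so it starts at hour 3 and finishes at 3 + 9 = hour 12.
After material receipt (finishes hour 12), dimensional inspection can start at hour 12 and finishes at hour 18.

Working backward from the deadline:
To finish by hour 41, sub-assembly (duration 1) must start no later than hour 40.
Dimensional inspection has to be done before sub-assembly (must start by hour 40). That means finishing by hour 40, i.e. starting by 40 − 6 = hour 34.
So dimensional inspection can start as early as hour 12 and as late as hour 34, giving 34 − 12 = 22 hours of slack.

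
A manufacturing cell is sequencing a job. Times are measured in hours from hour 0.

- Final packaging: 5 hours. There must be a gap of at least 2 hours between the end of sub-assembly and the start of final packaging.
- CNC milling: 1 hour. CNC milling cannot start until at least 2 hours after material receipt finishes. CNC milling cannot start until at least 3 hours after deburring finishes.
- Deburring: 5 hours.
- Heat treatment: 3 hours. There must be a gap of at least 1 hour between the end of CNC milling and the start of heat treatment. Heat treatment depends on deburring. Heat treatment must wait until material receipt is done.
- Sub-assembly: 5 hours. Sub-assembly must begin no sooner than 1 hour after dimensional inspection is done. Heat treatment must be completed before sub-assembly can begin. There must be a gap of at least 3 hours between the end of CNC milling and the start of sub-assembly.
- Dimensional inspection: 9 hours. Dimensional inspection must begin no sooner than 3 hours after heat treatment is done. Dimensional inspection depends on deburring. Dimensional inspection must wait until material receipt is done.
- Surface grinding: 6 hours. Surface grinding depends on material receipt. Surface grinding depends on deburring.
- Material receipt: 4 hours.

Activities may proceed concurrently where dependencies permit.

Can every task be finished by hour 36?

Nothing blocks deburring, so it runs from hour 0 to hour 5.
Material receipt can start immediately at hour 0; it finishes at hour 4.
Surface grinding needs all of material receipt (finishes hour 4); deburring (finishes hour 5). That puts its earliest start at hour 5; it finishes at 5 + 6 = hour 11.
CNC milling needs all of material receipt (finishes hour 4, plus 2-hour gap → hour 6); deburring (finishes hour 5, plus 3-hour gap → hour 8). That puts its earliest start at hour 8; it finishes at 8 + 1 = hour 9.
Heat treatment needs all of CNC milling (finishes hour 9, plus 1-hour gap → hour 10); deburring (finishes hour 5); material receipt (finishes hour 4). That puts its earliest start at hour 10; it finishes at 10 + 3 = hour 13.
Dimensional inspection has to wait for heat treatment (finishes hour 13, plus 3-hour gap → hour 16); deburring (finishes hour 5); material receipt (finishes hour 4). The latest of these is hour 16, so dimensional inspection runs hour 16 to 16 + 9 = hour 25.
Sub-assembly needs all of dimensional inspection (finishes hour 25, plus 1-hour gap → hour 26); heat treatment (finishes hour 13); CNC milling (finishes hour 9, plus 3-hour gap → hour 12). That puts its earliest start at hour 26; it finishes at 26 + 5 = hour 31.
Final packaging cannot begin until sub-assembly (finishes hour 31, plus 2-hour gap → hour 33). It runs from hour 33 to 33 + 5 = hour 38.
The earliest everything can be done is hour 38, which is after the deadline of 36, so it is not possible.

No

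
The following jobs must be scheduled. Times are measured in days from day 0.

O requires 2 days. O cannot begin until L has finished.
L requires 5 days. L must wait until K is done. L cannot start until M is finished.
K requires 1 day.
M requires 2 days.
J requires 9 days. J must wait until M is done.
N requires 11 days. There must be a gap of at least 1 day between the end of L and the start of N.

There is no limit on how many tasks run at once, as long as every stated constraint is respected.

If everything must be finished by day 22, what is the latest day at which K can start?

Nothing follows N; the deadline of day 22 is its only limit. It must start by 22 − 11 = day 11.
To finish by day 22, O (duration 2) must start no later than day 20.
For L: N (must start by day 11, minus 1-day gap → day 10); O (must start by day 20). The most restrictive is day 10; with a 5-day duration, L must start by day 5.
Since L (must start by day 5) depends on it, K must finish by day 5. Backing off its 1-day duration gives a latest start of day 4.

4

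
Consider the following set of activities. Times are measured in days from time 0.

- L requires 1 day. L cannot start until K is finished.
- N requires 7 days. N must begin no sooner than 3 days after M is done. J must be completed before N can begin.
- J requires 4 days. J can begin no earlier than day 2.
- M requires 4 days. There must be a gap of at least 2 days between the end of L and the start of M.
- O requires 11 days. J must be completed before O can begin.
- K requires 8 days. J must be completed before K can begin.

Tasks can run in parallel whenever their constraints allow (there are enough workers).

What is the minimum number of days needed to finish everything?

31

After its own release at day 2, J can start at day 2 and finishes at day 6.
After J (finishes day 6), O can start at day 6 and finishes at day 17.
K cannot begin until J (finishes day 6). It runs from day 6 to 6 + 8 = day 14.
L waits on K (finishes day 14), so it starts at day 14 and finishes at 14 + 1 = day 15.
After L (finishes day 15, plus 2-day gap → day 17), M can start at day 17 and finishes at day 21.
For N: M (finishes day 21, plus 3-day gap → day 24); J (finishes day 6). Taking the maximum gives a start of day 24, and it finishes at 24 + 7 = day 31.
All tasks are finished once the last one completes. Finish times: J at 6, K at 14, L at 15, M at 21, N at 31, O at 17. The latest is day 31.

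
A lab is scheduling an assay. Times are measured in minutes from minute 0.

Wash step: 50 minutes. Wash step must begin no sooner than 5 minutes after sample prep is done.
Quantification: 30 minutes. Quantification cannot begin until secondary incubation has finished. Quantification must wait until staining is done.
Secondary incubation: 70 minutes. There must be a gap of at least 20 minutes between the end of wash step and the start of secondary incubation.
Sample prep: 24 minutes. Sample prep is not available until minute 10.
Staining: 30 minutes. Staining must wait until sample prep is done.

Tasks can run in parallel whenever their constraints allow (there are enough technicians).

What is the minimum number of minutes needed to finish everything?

Sample prep cannot begin until its own release at minute 10. It runs from minute 10 to 10 + 24 = minute 34.
Staining cannot begin until sample prep (finishes minute 34). It runs from minute 34 to 34 + 30 = minute 64.
Wash step cannot begin until sample prep (finishes minute 34, plus 5-minute gap → minute 39). It runs from minute 39 to 39 + 50 = minute 89.
After wash step (finishes minute 89, plus 20-minute gap → minute 109), secondary incubation can start at minute 109 and finishes at minute 179.
Quantification needs all of secondary incubation (finishes minute 179); staining (finishes minute 64). That puts its earliest start at minute 179; it finishes at 179 + 30 = minute 209.
All tasks are finished once the last one completes. Finish times: Sample prep at 34, Wash step at 89, Staining at 64, Secondary incubation at 179, Quantification at 209. The latest is minute 209.

209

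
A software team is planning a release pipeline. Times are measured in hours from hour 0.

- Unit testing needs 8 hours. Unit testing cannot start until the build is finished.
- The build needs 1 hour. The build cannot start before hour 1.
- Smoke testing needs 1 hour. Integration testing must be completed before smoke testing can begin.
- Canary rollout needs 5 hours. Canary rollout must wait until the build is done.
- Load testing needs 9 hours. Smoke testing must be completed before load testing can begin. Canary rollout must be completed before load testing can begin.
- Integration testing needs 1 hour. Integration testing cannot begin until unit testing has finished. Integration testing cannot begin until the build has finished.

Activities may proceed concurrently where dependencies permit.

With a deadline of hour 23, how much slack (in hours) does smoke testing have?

2

The build waits on its own release at hour 1, so it starts at hour 1 and finishes at 1 + 1 = hour 2.
After the build (finishes hour 2), unit testing can start at hour 2 and finishes at hour 10.
Integration testing needs all of unit testing (finishes hour 10); the build (finishes hour 2). That puts its earliest start at hour 10; it finishes at 10 + 1 = hour 11.
Smoke testing cannot begin until integration testing (finishes hour 11). It runs from hour 11 to 11 + 1 = hour 12.

Working backward from the deadline:
Load testing has no dependents, so it just needs to finish by hour 23. Starting by 23 − 9 = hour 14 achieves that.
Since load testing (must start by hour 14) depends on it, smoke testing must finish by hour 14. Backing off its 1-hour duration gives a latest start of hour 13.
So smoke testing can start as early as hour 11 and as late as hour 13, giving 13 − 11 = 2 hours of slack.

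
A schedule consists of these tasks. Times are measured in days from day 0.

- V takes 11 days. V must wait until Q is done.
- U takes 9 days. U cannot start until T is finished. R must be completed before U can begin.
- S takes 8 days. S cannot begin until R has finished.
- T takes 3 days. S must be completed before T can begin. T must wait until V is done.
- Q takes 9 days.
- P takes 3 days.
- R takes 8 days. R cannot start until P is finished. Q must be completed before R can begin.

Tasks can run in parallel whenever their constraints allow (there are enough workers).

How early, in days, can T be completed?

28

Q can start immediately at day 0; it finishes at day 9.
After Q (finishes day 9), V can start at day 9 and finishes at day 20.
Nothing blocks P, so it runs from day 0 to day 3.
R has to wait for P (finishes day 3); Q (finishes day 9). The latest of these is day 9, so R runs day 9 to 9 + 8 = day 17.
S waits on R (finishes day 17), so it starts at day 17 and finishes at 17 + 8 = day 25.
T needs all of S (finishes day 25); V (finishes day 20). That puts its earliest start at day 25; it finishes at 25 + 3 = day 28.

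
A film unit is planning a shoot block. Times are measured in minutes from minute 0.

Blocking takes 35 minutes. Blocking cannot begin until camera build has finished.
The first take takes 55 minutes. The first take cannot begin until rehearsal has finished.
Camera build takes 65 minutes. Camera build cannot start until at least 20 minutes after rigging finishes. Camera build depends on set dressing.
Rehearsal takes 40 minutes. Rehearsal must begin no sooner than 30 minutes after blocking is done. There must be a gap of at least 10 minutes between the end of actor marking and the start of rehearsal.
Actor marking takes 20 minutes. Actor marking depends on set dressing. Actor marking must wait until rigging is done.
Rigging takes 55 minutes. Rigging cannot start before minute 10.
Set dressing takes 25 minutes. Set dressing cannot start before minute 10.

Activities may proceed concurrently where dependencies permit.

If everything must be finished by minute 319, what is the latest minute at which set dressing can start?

To finish by minute 319, the first take (duration 55) must start no later than minute 264.
Rehearsal feeds into the first take (must start by minute 264); so rehearsal must finish by minute 264 and therefore start by minute 224.
Blocking feeds into rehearsal (must start by minute 224, minus 30-minute gap → minute 194); so blocking must finish by minute 194 and therefore start by minute 159.
Camera build must finish before blocking (must start by minute 159). With a 65-minute duration, camera build must start by 159 − 65 = minute 94.
Actor marking feeds into rehearsal (must start by minute 224, minus 10-minute gap → minute 214); so actor marking must finish by minute 214 and therefore start by minute 194.
Set dressing has several dependents: camera build (must start by minute 94); actor marking (must start by minute 194). The earliest of those limits is minute 94, so set dressing must start by 94 − 25 = minute 69.

69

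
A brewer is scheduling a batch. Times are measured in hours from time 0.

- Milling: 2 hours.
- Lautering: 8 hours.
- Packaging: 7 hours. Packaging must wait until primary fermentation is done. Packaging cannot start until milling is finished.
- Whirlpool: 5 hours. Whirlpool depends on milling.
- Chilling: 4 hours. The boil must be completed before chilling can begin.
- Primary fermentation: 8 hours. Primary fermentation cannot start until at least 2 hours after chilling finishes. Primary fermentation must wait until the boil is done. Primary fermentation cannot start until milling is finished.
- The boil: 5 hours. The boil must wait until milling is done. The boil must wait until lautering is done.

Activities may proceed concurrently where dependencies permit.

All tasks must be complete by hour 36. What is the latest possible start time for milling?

To finish by hour 36, packaging (duration 7) must start no later than hour 29.
Primary fermentation must finish before packaging (must start by hour 29). With an 8-hour duration, primary fermentation must start by 29 − 8 = hour 21.
Chilling feeds into primary fermentation (must start by hour 21, minus 2-hour gap → hour 19); so chilling must finish by hour 19 and therefore start by hour 15.
The boil feeds chilling (must start by hour 15); primary fermentation (must start by hour 21). Taking the minimum, the boil must finish by hour 15 and start by 15 − 5 = hour 10.
Nothing follows whirlpool; the deadline of hour 36 is its only limit. It must start by 36 − 5 = hour 31.
Milling must finish in time for the boil (must start by hour 10); whirlpool (must start by hour 31); primary fermentation (must start by hour 21); packaging (must start by hour 29). The tightest is hour 10, so milling must start by 10 − 2 = hour 8.

8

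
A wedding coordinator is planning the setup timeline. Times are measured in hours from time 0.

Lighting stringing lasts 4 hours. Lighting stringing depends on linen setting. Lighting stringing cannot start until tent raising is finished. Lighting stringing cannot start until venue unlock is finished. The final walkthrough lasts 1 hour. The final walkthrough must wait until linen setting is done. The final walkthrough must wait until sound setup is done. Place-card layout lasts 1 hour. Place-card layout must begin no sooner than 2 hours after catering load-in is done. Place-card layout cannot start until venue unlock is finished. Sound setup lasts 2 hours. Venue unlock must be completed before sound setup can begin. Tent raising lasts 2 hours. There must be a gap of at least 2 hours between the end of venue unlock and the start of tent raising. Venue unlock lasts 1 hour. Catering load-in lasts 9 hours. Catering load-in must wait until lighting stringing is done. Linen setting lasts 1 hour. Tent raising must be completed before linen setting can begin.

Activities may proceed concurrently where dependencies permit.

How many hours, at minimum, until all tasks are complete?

Venue unlock has no prerequisites, so it starts at hour 0 and finishes at hour 1.
Sound setup waits on venue unlock (finishes hour 1), so it starts at hour 1 and finishes at 1 + 2 = hour 3.
After venue unlock (finishes hour 1, plus 2-hour gap → hour 3), tent raising can start at hour 3 and finishes at hour 5.
Linen setting cannot begin until tent raising (finishes hour 5). It runs from hour 5 to 5 + 1 = hour 6.
The final walkthrough needs all of linen setting (finishes hour 6); sound setup (finishes hour 3). That puts its earliest start at hour 6; it finishes at 6 + 1 = hour 7.
Lighting stringing needs all of linen setting (finishes hour 6); tent raising (finishes hour 5); venue unlock (finishes hour 1). That puts its earliest start at hour 6; it finishes at 6 + 4 = hour 10.
After lighting stringing (finishes hour 10), catering load-in can start at hour 10 and finishes at hour 19.
Place-card layout has to wait for catering load-in (finishes hour 19, plus 2-hour gap → hour 21); venue unlock (finishes hour 1). The latest of these is hour 21, so place-card layout runs hour 21 to 21 + 1 = hour 22.
All tasks are finished once the last one completes. Finish times: Venue unlock at 1, Tent raising at 5, Linen setting at 6, Lighting stringing at 10, Sound setup at 3, Catering load-in at 19, Place-card layout at 22, The final walkthrough at 7. The latest is hour 22.

22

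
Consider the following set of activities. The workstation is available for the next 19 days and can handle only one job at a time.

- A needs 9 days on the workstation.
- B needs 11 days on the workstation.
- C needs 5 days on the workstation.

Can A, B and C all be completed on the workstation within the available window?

Running back to back, the jobs need 9 + 11 + 5 = 25 days on the workstation.
Since 25 > 19, they cannot all fit.

No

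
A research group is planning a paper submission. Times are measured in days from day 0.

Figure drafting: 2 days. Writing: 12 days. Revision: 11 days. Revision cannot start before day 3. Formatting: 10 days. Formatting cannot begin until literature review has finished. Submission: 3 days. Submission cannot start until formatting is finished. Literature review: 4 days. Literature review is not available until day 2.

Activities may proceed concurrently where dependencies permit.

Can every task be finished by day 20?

Yes

Revision waits on its own release at day 3, so it starts at day 3 and finishes at 3 + 11 = day 14.
Nothing blocks writing, so it runs from day 0 to day 12.
Nothing blocks figure drafting, so it runs from day 0 to day 2.
Literature review waits on its own release at day 2, so it starts at day 2 and finishes at 2 + 4 = day 6.
Formatting waits on literature review (finishes day 6), so it starts at day 6 and finishes at 6 + 10 = day 16.
After formatting (finishes day 16), submission can start at day 16 and finishes at day 19.
Every task is finished by day 19, which is no later than the deadline of 20, so the schedule is feasible.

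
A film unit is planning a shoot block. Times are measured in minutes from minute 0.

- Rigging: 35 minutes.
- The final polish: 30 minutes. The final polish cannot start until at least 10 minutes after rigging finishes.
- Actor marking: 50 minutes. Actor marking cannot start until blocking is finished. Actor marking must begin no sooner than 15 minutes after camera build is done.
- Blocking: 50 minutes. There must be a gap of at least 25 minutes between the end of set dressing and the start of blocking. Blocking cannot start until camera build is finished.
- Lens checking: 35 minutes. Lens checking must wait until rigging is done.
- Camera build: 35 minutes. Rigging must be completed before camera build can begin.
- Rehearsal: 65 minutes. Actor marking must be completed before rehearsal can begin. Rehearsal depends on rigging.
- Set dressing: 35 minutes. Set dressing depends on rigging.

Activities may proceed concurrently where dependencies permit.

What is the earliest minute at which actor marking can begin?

145

Rigging can start immediately at minute 0; it finishes at minute 35.
Camera build waits on rigging (finishes minute 35), so it starts at minute 35 and finishes at 35 + 35 = minute 70.
Set dressing waits on rigging (finishes minute 35), so it starts at minute 35 and finishes at 35 + 35 = minute 70.
Blocking has to wait for set dressing (finishes minute 70, plus 25-minute gap → minute 95); camera build (finishes minute 70). The latest of these is minute 95, so blocking runs minute 95 to 95 + 50 = minute 145.
Actor marking waits on blocking (finishes minute 145); camera build (finishes minute 70, plus 15-minute gap → minute 85). The latest of these is minute 145, which is the earliest actor marking can start.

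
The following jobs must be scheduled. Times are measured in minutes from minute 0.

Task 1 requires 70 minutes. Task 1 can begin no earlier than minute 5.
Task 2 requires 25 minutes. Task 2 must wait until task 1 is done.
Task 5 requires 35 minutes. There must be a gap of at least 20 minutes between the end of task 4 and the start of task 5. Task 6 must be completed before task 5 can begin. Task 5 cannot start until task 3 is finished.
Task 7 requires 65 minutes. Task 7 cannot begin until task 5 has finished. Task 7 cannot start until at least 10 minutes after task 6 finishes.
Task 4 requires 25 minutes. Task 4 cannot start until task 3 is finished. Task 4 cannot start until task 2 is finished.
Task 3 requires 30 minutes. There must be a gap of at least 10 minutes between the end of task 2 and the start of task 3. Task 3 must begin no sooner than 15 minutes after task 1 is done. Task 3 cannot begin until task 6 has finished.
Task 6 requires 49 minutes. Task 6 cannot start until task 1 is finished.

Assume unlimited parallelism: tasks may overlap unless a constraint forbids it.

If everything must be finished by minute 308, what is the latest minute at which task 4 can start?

163

To finish by minute 308, task 7 (duration 65) must start no later than minute 243.
Task 5 feeds into task 7 (must start by minute 243); so task 5 must finish by minute 243 and therefore start by minute 208.
Task 4 has to be done before task 5 (must start by minute 208, minus 20-minute gap → minute 188). That means finishing by minute 188, i.e. starting by 188 − 25 = minute 163.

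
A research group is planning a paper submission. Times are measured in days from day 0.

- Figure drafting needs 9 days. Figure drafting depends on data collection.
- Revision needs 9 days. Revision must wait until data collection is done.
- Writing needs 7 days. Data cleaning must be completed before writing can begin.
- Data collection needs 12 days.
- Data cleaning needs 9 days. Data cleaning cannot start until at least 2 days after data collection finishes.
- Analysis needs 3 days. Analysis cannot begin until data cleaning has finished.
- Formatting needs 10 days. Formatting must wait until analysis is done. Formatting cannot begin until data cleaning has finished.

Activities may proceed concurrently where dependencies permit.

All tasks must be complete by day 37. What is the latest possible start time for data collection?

1

Formatting must finish by day 37; it takes 10 days, so it must start by 37 − 10 = day 27.
Analysis feeds into formatting (must start by day 27); so analysis must finish by day 27 and therefore start by day 24.
Writing has no dependents, so it just needs to finish by day 37. Starting by 37 − 7 = day 30 achieves that.
For data cleaning: analysis (must start by day 24); writing (must start by day 30); formatting (must start by day 27). The most restrictive is day 24; with a 9-day duration, data cleaning must start by day 15.
Figure drafting has no dependents, so it just needs to finish by day 37. Starting by 37 − 9 = day 28 achieves that.
Revision must finish by day 37; it takes 9 days, so it must start by 37 − 9 = day 28.
Data collection feeds data cleaning (must start by day 15, minus 2-day gap → day 13); figure drafting (must start by day 28); revision (must start by day 28). Taking the minimum, data collection must finish by day 13 and start by 13 − 12 = day 1.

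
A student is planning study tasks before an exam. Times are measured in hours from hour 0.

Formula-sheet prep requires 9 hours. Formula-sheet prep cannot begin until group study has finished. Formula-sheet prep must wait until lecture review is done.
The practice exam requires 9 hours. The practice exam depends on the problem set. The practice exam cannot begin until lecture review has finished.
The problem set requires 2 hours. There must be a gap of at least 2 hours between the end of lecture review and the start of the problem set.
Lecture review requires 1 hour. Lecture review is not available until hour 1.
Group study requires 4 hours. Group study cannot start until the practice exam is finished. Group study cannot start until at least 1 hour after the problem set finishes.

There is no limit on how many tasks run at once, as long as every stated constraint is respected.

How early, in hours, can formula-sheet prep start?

19

Lecture review cannot begin until its own release at hour 1. It runs from hour 1 to 1 + 1 = hour 2.
The problem set cannot begin until lecture review (finishes hour 2, plus 2-hour gap → hour 4). It runs from hour 4 to 4 + 2 = hour 6.
The practice exam needs all of the problem set (finishes hour 6); lecture review (finishes hour 2). That puts its earliest start at hour 6; it finishes at 6 + 9 = hour 15.
Group study has to wait for the practice exam (finishes hour 15); the problem set (finishes hour 6, plus 1-hour gap → hour 7). The latest of these is hour 15, so group study runs hour 15 to 15 + 4 = hour 19.
Formula-sheet prep waits on group study (finishes hour 19); lecture review (finishes hour 2). The latest of these is hour 19, which is the earliest formula-sheet prep can start.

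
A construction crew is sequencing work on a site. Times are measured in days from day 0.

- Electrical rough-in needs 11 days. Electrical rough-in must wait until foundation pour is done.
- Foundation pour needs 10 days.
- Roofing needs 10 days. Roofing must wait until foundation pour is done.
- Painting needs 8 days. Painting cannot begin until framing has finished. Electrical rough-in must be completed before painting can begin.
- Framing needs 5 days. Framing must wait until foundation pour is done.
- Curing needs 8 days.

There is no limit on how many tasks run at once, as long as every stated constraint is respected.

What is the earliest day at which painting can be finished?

Foundation pour has no prerequisites, so it starts at day 0 and finishes at day 10.
Electrical rough-in waits on foundation pour (finishes day 10), so it starts at day 10 and finishes at 10 + 11 = day 21.
After foundation pour (finishes day 10), framing can start at day 10 and finishes at day 15.
For painting: framing (finishes day 15); electrical rough-in (finishes day 21). Taking the maximum gives a start of day 21, and it finishes at 21 + 8 = day 29.

29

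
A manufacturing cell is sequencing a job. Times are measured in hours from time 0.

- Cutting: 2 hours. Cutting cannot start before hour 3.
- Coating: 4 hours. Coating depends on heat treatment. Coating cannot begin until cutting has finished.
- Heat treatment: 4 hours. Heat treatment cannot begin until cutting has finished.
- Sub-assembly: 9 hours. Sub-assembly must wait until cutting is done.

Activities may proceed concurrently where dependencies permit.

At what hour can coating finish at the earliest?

Cutting waits on its own release at hour 3, so it starts at hour 3 and finishes at 3 + 2 = hour 5.
Heat treatment cannot begin until cutting (finishes hour 5). It runs from hour 5 to 5 + 4 = hour 9.
Coating has to wait for heat treatment (finishes hour 9); cutting (finishes hour 5). The latest of these is hour 9, so coating runs hour 9 to 9 + 4 = hour 13.

13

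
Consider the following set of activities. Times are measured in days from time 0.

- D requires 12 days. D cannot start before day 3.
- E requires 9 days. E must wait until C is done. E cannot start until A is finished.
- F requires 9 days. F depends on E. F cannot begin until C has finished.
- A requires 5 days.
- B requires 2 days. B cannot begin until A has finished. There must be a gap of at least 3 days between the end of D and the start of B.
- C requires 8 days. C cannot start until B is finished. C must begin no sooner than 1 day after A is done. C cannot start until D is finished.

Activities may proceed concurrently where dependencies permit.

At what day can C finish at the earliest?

D waits on its own release at day 3, so it starts at day 3 and finishes at 3 + 12 = day 15.
A can start immediately at day 0; it finishes at day 5.
B has to wait for A (finishes day 5); D (finishes day 15, plus 3-day gap → day 18). The latest of these is day 18, so B runs day 18 to 18 + 2 = day 20.
C has to wait for B (finishes day 20); A (finishes day 5, plus 1-day gap → day 6); D (finishes day 15). The latest of these is day 20, so C runs day 20 to 20 + 8 = day 28.

28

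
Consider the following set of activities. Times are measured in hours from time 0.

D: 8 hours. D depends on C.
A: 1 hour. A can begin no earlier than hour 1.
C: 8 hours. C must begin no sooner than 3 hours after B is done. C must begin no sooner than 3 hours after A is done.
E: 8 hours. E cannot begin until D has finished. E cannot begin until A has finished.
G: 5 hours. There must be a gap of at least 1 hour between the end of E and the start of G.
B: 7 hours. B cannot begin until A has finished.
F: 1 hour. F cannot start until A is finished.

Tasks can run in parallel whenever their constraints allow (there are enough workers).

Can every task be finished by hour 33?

No

A cannot begin until its own release at hour 1. It runs from hour 1 to 1 + 1 = hour 2.
F waits on A (finishes hour 2), so it starts at hour 2 and finishes at 2 + 1 = hour 3.
B waits on A (finishes hour 2), so it starts at hour 2 and finishes at 2 + 7 = hour 9.
C has to wait for B (finishes hour 9, plus 3-hour gap → hour 12); A (finishes hour 2, plus 3-hour gap → hour 5). The latest of these is hour 12, so C runs hour 12 to 12 + 8 = hour 20.
D cannot begin until C (finishes hour 20). It runs from hour 20 to 20 + 8 = hour 28.
For E: D (finishes hour 28); A (finishes hour 2). Taking the maximum gives a start of hour 28, and it finishes at 28 + 8 = hour 36.
After E (finishes hour 36, plus 1-hour gap → hour 37), G can start at hour 37 and finishes at hour 42.
The earliest everything can be done is hour 42, which is after the deadline of 33, so it is not possible.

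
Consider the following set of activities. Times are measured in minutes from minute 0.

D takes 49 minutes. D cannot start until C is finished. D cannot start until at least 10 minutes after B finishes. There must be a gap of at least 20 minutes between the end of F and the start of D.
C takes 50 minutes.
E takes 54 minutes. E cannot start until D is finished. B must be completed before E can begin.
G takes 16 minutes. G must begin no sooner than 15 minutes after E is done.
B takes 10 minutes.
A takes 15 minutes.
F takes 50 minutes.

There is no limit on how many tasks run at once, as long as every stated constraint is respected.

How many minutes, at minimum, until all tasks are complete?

Nothing blocks F, so it runs from minute 0 to minute 50.
Nothing blocks C, so it runs from minute 0 to minute 50.
B can start immediately at minute 0; it finishes at minute 10.
D needs all of C (finishes minute 50); B (finishes minute 10, plus 10-minute gap → minute 20); F (finishes minute 50, plus 20-minute gap → minute 70). That puts its earliest start at minute 70; it finishes at 70 + 49 = minute 119.
E needs all of D (finishes minute 119); B (finishes minute 10). That puts its earliest start at minute 119; it finishes at 119 + 54 = minute 173.
G cannot begin until E (finishes minute 173, plus 15-minute gap → minute 188). It runs from minute 188 to 188 + 16 = minute 204.
A has no prerequisites, so it starts at minute 0 and finishes at minute 15.
All tasks are finished once the last one completes. Finish times: A at 15, B at 10, C at 50, D at 119, E at 173, F at 50, G at 204. The latest is minute 204.

204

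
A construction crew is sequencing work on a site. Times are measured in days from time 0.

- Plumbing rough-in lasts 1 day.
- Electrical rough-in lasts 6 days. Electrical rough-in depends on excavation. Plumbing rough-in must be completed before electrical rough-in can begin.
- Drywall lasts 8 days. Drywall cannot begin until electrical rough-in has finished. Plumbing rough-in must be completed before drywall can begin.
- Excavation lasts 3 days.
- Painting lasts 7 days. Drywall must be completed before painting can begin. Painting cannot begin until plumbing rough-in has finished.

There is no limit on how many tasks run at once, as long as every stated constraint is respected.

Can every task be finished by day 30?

Yes

Plumbing rough-in can start immediately at day 0; it finishes at day 1.
Nothing blocks excavation, so it runs from day 0 to day 3.
Electrical rough-in cannot start until excavation (finishes day 3); plumbing rough-in (finishes day 1). The controlling bound is day 3, so electrical rough-in finishes at 3 + 6 = day 9.
Drywall needs all of electrical rough-in (finishes day 9); plumbing rough-in (finishes day 1). That puts its earliest start at day 9; it finishes at 9 + 8 = day 17.
Painting has to wait for drywall (finishes day 17); plumbing rough-in (finishes day 1). The latest of these is day 17, so painting runs day 17 to 17 + 7 = day 24.
Every task is finished by day 24, which is no later than the deadline of 30, so the schedule is feasible.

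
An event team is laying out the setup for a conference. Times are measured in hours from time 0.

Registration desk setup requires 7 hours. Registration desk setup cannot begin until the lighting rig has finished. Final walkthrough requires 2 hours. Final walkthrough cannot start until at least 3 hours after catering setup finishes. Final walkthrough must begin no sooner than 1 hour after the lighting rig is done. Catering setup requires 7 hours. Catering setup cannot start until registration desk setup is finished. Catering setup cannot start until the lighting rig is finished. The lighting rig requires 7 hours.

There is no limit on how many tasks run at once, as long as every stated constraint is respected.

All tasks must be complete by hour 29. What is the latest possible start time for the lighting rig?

Final walkthrough has no dependents, so it just needs to finish by hour 29. Starting by 29 − 2 = hour 27 achieves that.
Catering setup feeds into final walkthrough (must start by hour 27, minus 3-hour gap → hour 24); so catering setup must finish by hour 24 and therefore start by hour 17.
Registration desk setup feeds into catering setup (must start by hour 17); so registration desk setup must finish by hour 17 and therefore start by hour 10.
The lighting rig has several dependents: registration desk setup (must start by hour 10); catering setup (must start by hour 17); final walkthrough (must start by hour 27, minus 1-hour gap → hour 26). The earliest of those limits is hour 10, so the lighting rig must start by 10 − 7 = hour 3.

3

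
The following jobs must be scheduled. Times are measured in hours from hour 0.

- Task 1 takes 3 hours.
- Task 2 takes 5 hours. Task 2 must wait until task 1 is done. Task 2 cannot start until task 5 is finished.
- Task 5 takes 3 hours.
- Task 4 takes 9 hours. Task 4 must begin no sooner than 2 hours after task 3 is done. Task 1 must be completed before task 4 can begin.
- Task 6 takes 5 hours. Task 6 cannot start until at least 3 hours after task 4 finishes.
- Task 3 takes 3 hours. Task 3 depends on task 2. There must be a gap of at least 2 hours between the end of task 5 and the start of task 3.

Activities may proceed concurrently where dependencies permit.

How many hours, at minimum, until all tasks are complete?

Task 5 has no prerequisites, so it starts at hour 0 and finishes at hour 3.
Task 1 can start immediately at hour 0; it finishes at hour 3.
For task 2: task 1 (finishes hour 3); task 5 (finishes hour 3). Taking the maximum gives a start of hour 3, and it finishes at 3 + 5 = hour 8.
Task 3 has to wait for task 2 (finishes hour 8); task 5 (finishes hour 3, plus 2-hour gap → hour 5). The latest of these is hour 8, so task 3 runs hour 8 to 8 + 3 = hour 11.
Task 4 needs all of task 3 (finishes hour 11, plus 2-hour gap → hour 13); task 1 (finishes hour 3). That puts its earliest start at hour 13; it finishes at 13 + 9 = hour 22.
Task 6 waits on task 4 (finishes hour 22, plus 3-hour gap → hour 25), so it starts at hour 25 and finishes at 25 + 5 = hour 30.
All tasks are finished once the last one completes. Finish times: Task 1 at 3, Task 2 at 8, Task 3 at 11, Task 4 at 22, Task 5 at 3, Task 6 at 30. The latest is hour 30.

30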